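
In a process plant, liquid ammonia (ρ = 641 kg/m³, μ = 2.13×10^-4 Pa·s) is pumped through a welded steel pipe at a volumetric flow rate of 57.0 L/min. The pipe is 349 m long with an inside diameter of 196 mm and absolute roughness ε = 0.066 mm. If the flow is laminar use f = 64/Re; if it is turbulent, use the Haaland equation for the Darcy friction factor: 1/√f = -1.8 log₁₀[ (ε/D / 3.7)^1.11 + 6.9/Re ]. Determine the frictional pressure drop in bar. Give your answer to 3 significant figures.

ΔP ≈ 1.52×10^-4 bar

Q = 57.0 L/min = 57.0/60000 = 0.00095 m³/s.
Cross-sectional area A = πD²/4 = π(0.196)²/4 = 0.03017 m²; mean velocity V = Q/A = 0.00095/0.03017 = 0.03149 m/s.
Reynolds number Re = ρVD/μ = 641 · 0.03149 · 0.196 / 0.000213 = 1.857e+04.
Re > 4000 → turbulent. Relative roughness ε/D = 6.6e-05/0.196 = 0.000337. Haaland: 1/√f = -1.8 log₁₀[(0.000337/3.7)^1.11 + 6.9/1.857e+04] = -1.8 log₁₀[3.27e-05 + 0.000372] = 6.108, so f = 0.0268.
Darcy-Weisbach: ΔP = f(L/D)(ρV²/2) = 0.0268·(349/0.196)·(641·0.03149²/2) = 0.0268·1781·0.3177 = 15.16 Pa.
ΔP = 15.16 Pa = 1.52×10^-4 bar.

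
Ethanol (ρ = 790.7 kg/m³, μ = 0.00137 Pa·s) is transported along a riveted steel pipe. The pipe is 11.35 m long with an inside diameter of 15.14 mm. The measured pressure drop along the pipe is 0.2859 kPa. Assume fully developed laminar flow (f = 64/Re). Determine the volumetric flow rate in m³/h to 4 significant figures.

For laminar flow, f = 64/Re with Re = ρVD/μ, so Darcy-Weisbach reduces to ΔP = 32μLV/D². Solving for V: V = ΔP·D²/(32μL) = 285.9·(0.01514)²/(32·0.00137·11.35) = 0.1317 m/s.
Check: Re = ρVD/μ = 790.7·0.1317·0.01514/0.00137 = 1151 < 2300, so the laminar assumption holds.
Q = V·A = 0.1317·(π/4·0.01514²) = 2.371e-05 m³/s = 0.08536 m³/h.

Q ≈ 0.08536 m³/h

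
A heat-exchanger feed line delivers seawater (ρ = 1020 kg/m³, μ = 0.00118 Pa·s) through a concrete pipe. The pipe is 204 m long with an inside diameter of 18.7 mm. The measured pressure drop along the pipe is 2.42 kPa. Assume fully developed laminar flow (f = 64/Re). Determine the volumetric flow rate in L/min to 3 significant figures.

For laminar flow, f = 64/Re with Re = ρVD/μ, so Darcy-Weisbach reduces to ΔP = 32μLV/D². Solving for V: V = ΔP·D²/(32μL) = 2420·(0.0187)²/(32·0.00118·204) = 0.1099 m/s.
Check: Re = ρVD/μ = 1020·0.1099·0.0187/0.00118 = 1776 < 2300, so the laminar assumption holds.
Q = V·A = 0.1099·(π/4·0.0187²) = 3.017e-05 m³/s = 1.81 L/min.

Q ≈ 1.81 L/min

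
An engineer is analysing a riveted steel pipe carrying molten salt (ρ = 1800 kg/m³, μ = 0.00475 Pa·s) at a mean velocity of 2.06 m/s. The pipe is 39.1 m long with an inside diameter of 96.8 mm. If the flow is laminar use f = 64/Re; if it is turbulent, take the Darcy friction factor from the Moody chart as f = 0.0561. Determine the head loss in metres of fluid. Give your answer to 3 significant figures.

h_f ≈ 4.90 m

Reynolds number Re = ρVD/μ = 1800 · 2.06 · 0.0968 / 0.00475 = 7.557e+04.
Re > 4000 → turbulent; use the Moody-chart value f = 0.0561.
Darcy-Weisbach: ΔP = f(L/D)(ρV²/2) = 0.0561·(39.1/0.0968)·(1800·2.06²/2) = 0.0561·403.9·3819 = 8.654e+04 Pa.
Head loss h_f = ΔP/(ρg) = 8.654e+04/(1800·9.81) = 4.90 m.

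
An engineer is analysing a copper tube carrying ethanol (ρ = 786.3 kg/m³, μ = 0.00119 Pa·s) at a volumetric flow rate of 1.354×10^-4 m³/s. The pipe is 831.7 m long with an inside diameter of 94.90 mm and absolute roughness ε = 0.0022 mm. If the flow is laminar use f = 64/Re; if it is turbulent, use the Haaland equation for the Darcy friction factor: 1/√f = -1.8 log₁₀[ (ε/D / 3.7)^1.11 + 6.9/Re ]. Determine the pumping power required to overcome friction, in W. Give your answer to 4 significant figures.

P ≈ 0.009115 W

Cross-sectional area A = πD²/4 = π(0.0949)²/4 = 0.007073 m²; mean velocity V = Q/A = 0.0001354/0.007073 = 0.01914 m/s.
Reynolds number Re = ρVD/μ = 786.3 · 0.01914 · 0.0949 / 0.00119 = 1200.
Re < 2300 → laminar flow, so f = 64/Re = 64/1200 = 0.05332 (the turbulent correlation is not needed).
Darcy-Weisbach: ΔP = f(L/D)(ρV²/2) = 0.05332·(831.7/0.0949)·(786.3·0.01914²/2) = 0.05332·8764·0.1441 = 67.32 Pa.
Pumping power P = QΔP = 0.0001354·67.32 = 0.0091148 W = 0.009115 W.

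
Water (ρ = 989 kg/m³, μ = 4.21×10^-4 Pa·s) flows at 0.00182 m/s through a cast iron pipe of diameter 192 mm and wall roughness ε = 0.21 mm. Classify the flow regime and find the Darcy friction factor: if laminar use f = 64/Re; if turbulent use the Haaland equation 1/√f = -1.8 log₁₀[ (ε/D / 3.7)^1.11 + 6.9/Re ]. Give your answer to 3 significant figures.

Re = ρVD/μ = 989·0.00182·0.192/0.000421 = 820.9.
Re < 2300 → laminar, so f = 64/Re = 0.07796 (roughness is irrelevant in laminar flow).

f ≈ 0.0780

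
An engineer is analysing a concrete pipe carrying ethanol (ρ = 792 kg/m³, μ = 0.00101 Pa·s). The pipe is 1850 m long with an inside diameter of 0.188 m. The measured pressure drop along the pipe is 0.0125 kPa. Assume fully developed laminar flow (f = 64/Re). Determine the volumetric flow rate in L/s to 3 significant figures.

For laminar flow, f = 64/Re with Re = ρVD/μ, so Darcy-Weisbach reduces to ΔP = 32μLV/D². Solving for V: V = ΔP·D²/(32μL) = 12.5·(0.188)²/(32·0.00101·1850) = 0.007389 m/s.
Check: Re = ρVD/μ = 792·0.007389·0.188/0.00101 = 1089 < 2300, so the laminar assumption holds.
Q = V·A = 0.007389·(π/4·0.188²) = 0.0002051 m³/s = 0.205 L/s.

Q ≈ 0.205 L/s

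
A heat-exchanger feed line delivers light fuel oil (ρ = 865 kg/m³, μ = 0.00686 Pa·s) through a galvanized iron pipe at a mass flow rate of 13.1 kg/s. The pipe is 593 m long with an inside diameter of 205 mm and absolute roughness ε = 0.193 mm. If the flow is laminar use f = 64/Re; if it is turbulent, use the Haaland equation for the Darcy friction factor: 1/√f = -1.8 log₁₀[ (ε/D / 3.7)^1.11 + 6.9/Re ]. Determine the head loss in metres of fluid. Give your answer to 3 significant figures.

A = πD²/4 = π(0.205)²/4 = 0.03301 m²; mean velocity V = ṁ/(ρA) = 13.1/(865 · 0.03301) = 0.4588 m/s.
Reynolds number Re = ρVD/μ = 865 · 0.4588 · 0.205 / 0.00686 = 1.186e+04.
Re > 4000 → turbulent. Relative roughness ε/D = 0.000193/0.205 = 0.000941. Haaland: 1/√f = -1.8 log₁₀[(0.000941/3.7)^1.11 + 6.9/1.186e+04] = -1.8 log₁₀[0.000102 + 0.000582] = 5.697, so f = 0.03081.
Darcy-Weisbach: ΔP = f(L/D)(ρV²/2) = 0.03081·(593/0.205)·(865·0.4588²/2) = 0.03081·2893·91.05 = 8116 Pa.
Head loss h_f = ΔP/(ρg) = 8116/(865·9.81) = 0.956 m.

h_f ≈ 0.956 m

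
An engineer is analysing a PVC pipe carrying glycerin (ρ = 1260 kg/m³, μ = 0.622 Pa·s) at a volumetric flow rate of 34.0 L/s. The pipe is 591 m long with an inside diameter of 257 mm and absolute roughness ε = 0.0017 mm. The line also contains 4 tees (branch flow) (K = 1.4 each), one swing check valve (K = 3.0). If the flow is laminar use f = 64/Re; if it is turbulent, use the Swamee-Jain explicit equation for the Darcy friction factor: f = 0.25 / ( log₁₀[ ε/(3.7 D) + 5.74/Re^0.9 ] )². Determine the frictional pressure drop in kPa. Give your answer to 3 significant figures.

ΔP ≈ 119 kPa

Q = 34.0 L/s = 34.0/1000 = 0.034 m³/s.
Cross-sectional area A = πD²/4 = π(0.257)²/4 = 0.05187 m²; mean velocity V = Q/A = 0.034/0.05187 = 0.6554 m/s.
Reynolds number Re = ρVD/μ = 1260 · 0.6554 · 0.257 / 0.622 = 341.2.
Re < 2300 → laminar flow, so f = 64/Re = 64/341.2 = 0.1876 (the turbulent correlation is not needed).
Total minor-loss coefficient ΣK = 4·1.4 + 1·3 = 8.6.
ΔP = [f·L/D + ΣK]·(ρV²/2) = [0.1876·591/0.257 + 8.6]·(1260·0.6554²/2) = [431.3 + 8.6]·270.6 = 1.191e+05 Pa.
ΔP = 1.191e+05 Pa = 119 kPa.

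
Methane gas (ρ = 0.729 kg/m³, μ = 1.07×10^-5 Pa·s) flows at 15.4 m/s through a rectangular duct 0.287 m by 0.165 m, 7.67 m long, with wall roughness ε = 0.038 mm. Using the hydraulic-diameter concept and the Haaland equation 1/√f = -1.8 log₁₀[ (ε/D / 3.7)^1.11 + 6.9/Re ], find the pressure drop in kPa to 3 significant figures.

ΔP ≈ 0.0523 kPa

Hydraulic diameter D_h = 4A/P = 4·(0.287·0.165)/(2·(0.287+0.165)) = 0.1894/0.904 = 0.2095 m.
Re = ρVD_h/μ = 0.729·15.4·0.2095/1.07e-05 = 2.198e+05.
ε/D_h = 3.8e-05/0.2095 = 0.000181; Haaland gives 1/√f = -1.8 log₁₀[1.65e-05+3.14e-05] = 7.776, so f = 0.01654.
ΔP = f(L/D_h)(ρV²/2) = 0.01654·7.67/0.2095·86.44 = 52.33 Pa.
ΔP = 0.0523 kPa.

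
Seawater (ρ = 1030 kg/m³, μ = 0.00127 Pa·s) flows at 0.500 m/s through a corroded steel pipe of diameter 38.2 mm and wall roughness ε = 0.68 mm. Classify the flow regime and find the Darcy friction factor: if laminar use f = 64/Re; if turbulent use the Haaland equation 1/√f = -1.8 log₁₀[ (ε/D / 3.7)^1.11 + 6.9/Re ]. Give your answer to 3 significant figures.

Re = ρVD/μ = 1030·0.5·0.0382/0.00127 = 1.549e+04.
Re > 4000 → turbulent. ε/D = 0.00068/0.0382 = 0.0178; Haaland: 1/√f = -1.8 log₁₀[0.00267 + 0.000445] = 4.51, so f = 0.04915.

f ≈ 0.0492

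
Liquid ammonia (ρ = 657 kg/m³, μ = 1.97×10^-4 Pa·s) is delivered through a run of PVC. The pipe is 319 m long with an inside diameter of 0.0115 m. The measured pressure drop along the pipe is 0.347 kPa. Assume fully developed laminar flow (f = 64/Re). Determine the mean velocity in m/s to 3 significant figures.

V ≈ 0.0228 m/s

For laminar flow, f = 64/Re with Re = ρVD/μ, so Darcy-Weisbach reduces to ΔP = 32μLV/D². Solving for V: V = ΔP·D²/(32μL) = 347·(0.0115)²/(32·0.000197·319) = 0.02282 m/s.
Check: Re = ρVD/μ = 657·0.02282·0.0115/0.000197 = 875.2 < 2300, so the laminar assumption holds.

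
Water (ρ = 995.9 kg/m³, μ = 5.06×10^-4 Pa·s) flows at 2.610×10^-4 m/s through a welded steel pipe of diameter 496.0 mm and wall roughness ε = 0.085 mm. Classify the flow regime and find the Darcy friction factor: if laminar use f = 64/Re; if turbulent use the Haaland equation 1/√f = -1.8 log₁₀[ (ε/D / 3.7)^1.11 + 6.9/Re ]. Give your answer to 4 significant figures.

Re = ρVD/μ = 995.9·0.000261·0.496/0.000506 = 254.8.
Re < 2300 → laminar, so f = 64/Re = 0.2512 (roughness is irrelevant in laminar flow).

f ≈ 0.2512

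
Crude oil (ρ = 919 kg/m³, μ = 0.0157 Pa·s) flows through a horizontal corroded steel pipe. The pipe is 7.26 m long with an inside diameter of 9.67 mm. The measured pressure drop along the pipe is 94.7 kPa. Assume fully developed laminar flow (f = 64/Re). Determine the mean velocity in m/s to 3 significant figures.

V ≈ 2.43 m/s

For laminar flow, f = 64/Re with Re = ρVD/μ, so Darcy-Weisbach reduces to ΔP = 32μLV/D². Solving for V: V = ΔP·D²/(32μL) = 9.47e+04·(0.00967)²/(32·0.0157·7.26) = 2.428 m/s.
Check: Re = ρVD/μ = 919·2.428·0.00967/0.0157 = 1374 < 2300, so the laminar assumption holds.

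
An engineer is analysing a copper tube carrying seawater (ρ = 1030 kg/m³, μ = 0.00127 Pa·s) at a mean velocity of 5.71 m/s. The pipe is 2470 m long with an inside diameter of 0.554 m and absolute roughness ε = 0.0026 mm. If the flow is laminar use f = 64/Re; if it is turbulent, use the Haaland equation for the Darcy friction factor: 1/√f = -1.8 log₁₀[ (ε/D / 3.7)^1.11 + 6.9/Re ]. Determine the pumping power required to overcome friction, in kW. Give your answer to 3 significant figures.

P ≈ 1040 kW

Reynolds number Re = ρVD/μ = 1030 · 5.71 · 0.554 / 0.00127 = 2.566e+06.
Re > 4000 → turbulent. Relative roughness ε/D = 2.6e-06/0.554 = 4.69e-06. Haaland: 1/√f = -1.8 log₁₀[(4.69e-06/3.7)^1.11 + 6.9/2.566e+06] = -1.8 log₁₀[2.85e-07 + 2.69e-06] = 9.948, so f = 0.01011.
Darcy-Weisbach: ΔP = f(L/D)(ρV²/2) = 0.01011·(2470/0.554)·(1030·5.71²/2) = 0.01011·4458·1.679e+04 = 7.565e+05 Pa.
Q = V·A = 5.71·0.2411 = 1.376 m³/s.
Pumping power P = QΔP = 1.376·7.565e+05 = 1041000 W = 1040 kW.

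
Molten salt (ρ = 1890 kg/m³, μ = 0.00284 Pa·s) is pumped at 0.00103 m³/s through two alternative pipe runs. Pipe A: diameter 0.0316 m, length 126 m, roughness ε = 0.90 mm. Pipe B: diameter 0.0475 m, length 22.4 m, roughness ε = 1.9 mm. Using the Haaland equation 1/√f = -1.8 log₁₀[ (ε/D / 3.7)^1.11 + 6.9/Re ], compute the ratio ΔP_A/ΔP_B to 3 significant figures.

ΔP_A/ΔP_B ≈ 37.3

Pipe A: V = Q/A = 0.00103/0.0007843 = 1.313 m/s; Re = 2.762e+04; ε/D = 0.0285; Haaland → f = 0.05721; ΔP_A = f(L/D)(ρV²/2) = 3.718e+05 Pa.
Pipe B: V = Q/A = 0.00103/0.001772 = 0.5812 m/s; Re = 1.837e+04; ε/D = 0.04; Haaland → f = 0.06626; ΔP_B = f(L/D)(ρV²/2) = 9976 Pa.
ΔP_A/ΔP_B = 3.718e+05/9976 = 37.3.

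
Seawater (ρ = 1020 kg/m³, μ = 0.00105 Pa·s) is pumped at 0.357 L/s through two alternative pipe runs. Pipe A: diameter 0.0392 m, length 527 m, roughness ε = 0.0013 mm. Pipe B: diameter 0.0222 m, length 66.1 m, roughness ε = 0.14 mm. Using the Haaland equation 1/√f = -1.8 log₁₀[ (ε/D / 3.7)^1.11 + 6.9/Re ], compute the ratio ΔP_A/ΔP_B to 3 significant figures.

ΔP_A/ΔP_B ≈ 0.385

Pipe A: V = Q/A = 0.000357/0.001207 = 0.2958 m/s; Re = 1.126e+04; ε/D = 3.32e-05; Haaland → f = 0.02993; ΔP_A = f(L/D)(ρV²/2) = 1.796e+04 Pa.
Pipe B: V = Q/A = 0.000357/0.0003871 = 0.9223 m/s; Re = 1.989e+04; ε/D = 0.00631; Haaland → f = 0.03611; ΔP_B = f(L/D)(ρV²/2) = 4.664e+04 Pa.
ΔP_A/ΔP_B = 1.796e+04/4.664e+04 = 0.385.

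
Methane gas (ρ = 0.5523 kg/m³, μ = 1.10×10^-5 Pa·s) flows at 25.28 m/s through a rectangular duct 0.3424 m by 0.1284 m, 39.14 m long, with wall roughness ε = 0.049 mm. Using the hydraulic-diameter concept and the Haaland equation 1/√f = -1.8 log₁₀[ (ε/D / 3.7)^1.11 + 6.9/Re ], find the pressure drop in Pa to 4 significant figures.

Hydraulic diameter D_h = 4A/P = 4·(0.3424·0.1284)/(2·(0.3424+0.1284)) = 0.1759/0.9416 = 0.1868 m.
Re = ρVD_h/μ = 0.5523·25.28·0.1868/1.1e-05 = 2.371e+05.
ε/D_h = 4.9e-05/0.1868 = 0.000262; Haaland gives 1/√f = -1.8 log₁₀[2.48e-05+2.91e-05] = 7.683, so f = 0.01694.
ΔP = f(L/D_h)(ρV²/2) = 0.01694·39.14/0.1868·176.5 = 626.5 Pa.

ΔP ≈ 626.5 Pa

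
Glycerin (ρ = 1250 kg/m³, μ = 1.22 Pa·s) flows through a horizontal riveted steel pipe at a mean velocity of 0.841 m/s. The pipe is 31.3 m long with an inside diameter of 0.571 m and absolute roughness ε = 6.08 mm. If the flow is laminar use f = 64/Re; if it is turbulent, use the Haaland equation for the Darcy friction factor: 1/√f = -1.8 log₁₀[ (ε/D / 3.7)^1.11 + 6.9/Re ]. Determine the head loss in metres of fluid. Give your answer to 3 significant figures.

Reynolds number Re = ρVD/μ = 1250 · 0.841 · 0.571 / 1.22 = 492.
Re < 2300 → laminar flow, so f = 64/Re = 64/492 = 0.1301 (the turbulent correlation is not needed).
Darcy-Weisbach: ΔP = f(L/D)(ρV²/2) = 0.1301·(31.3/0.571)·(1250·0.841²/2) = 0.1301·54.82·442.1 = 3152 Pa.
Head loss h_f = ΔP/(ρg) = 3152/(1250·9.81) = 0.257 m.

h_f ≈ 0.257 m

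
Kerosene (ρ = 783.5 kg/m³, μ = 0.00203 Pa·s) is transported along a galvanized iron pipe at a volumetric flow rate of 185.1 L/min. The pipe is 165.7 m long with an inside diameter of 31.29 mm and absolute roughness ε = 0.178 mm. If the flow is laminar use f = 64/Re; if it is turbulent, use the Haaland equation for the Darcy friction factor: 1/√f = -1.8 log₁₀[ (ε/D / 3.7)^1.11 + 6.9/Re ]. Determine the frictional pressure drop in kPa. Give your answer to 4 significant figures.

ΔP ≈ 1110 kPa

Q = 185.1 L/min = 185.1/60000 = 0.003085 m³/s.
Cross-sectional area A = πD²/4 = π(0.03129)²/4 = 0.000769 m²; mean velocity V = Q/A = 0.003085/0.000769 = 4.012 m/s.
Reynolds number Re = ρVD/μ = 783.5 · 4.012 · 0.03129 / 0.00203 = 4.845e+04.
Re > 4000 → turbulent. Relative roughness ε/D = 0.000178/0.03129 = 0.00569. Haaland: 1/√f = -1.8 log₁₀[(0.00569/3.7)^1.11 + 6.9/4.845e+04] = -1.8 log₁₀[0.000754 + 0.000142] = 5.486, so f = 0.03323.
Darcy-Weisbach: ΔP = f(L/D)(ρV²/2) = 0.03323·(165.7/0.03129)·(783.5·4.012²/2) = 0.03323·5296·6305 = 1.11e+06 Pa.
ΔP = 1.11e+06 Pa = 1110 kPa.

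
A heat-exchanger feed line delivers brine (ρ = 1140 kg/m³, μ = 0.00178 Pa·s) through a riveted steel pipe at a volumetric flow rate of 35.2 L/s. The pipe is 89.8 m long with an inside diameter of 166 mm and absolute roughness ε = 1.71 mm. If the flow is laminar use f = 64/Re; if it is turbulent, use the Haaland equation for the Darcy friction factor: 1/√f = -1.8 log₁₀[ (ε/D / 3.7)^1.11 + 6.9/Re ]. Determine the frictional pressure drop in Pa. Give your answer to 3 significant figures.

Q = 35.2 L/s = 35.2/1000 = 0.0352 m³/s.
Cross-sectional area A = πD²/4 = π(0.166)²/4 = 0.02164 m²; mean velocity V = Q/A = 0.0352/0.02164 = 1.626 m/s.
Reynolds number Re = ρVD/μ = 1140 · 1.626 · 0.166 / 0.00178 = 1.729e+05.
Re > 4000 → turbulent. Relative roughness ε/D = 0.00171/0.166 = 0.0103. Haaland: 1/√f = -1.8 log₁₀[(0.0103/3.7)^1.11 + 6.9/1.729e+05] = -1.8 log₁₀[0.00146 + 3.99e-05] = 5.084, so f = 0.03868.
Darcy-Weisbach: ΔP = f(L/D)(ρV²/2) = 0.03868·(89.8/0.166)·(1140·1.626²/2) = 0.03868·541·1508 = 3.155e+04 Pa.

ΔP ≈ 31600 Pa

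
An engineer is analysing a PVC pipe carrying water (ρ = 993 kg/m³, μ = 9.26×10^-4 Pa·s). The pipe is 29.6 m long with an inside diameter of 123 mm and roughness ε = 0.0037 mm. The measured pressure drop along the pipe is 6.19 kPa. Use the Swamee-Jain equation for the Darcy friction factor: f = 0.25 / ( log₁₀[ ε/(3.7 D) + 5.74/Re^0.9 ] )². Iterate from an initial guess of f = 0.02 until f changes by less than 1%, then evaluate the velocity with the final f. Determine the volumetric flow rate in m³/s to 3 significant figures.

Rearranging Darcy-Weisbach: V = √(2·ΔP·D/(f·L·ρ)). With ε/D = 3.7e-06/0.123 = 3.01e-05, iterate starting from f = 0.02:
  f = 0.02 → V = √(2·6190·0.123/(0.02·29.6·993)) = 1.609 m/s; Re = ρVD/μ = 2.123e+05; f → 0.01564
  f = 0.01564 → V = 1.82 m/s; Re = 2.401e+05; f → 0.0153
  f = 0.0153 → V = 1.84 m/s; Re = 2.427e+05; f → 0.01527
Converged (Δf/f < 1%). With the final f = 0.01527: V = √(2·6190·0.123/(0.01527·29.6·993)) = 1.842 m/s.
Q = V·A = 1.842·(π/4·0.123²) = 0.02189 m³/s = 0.0219 m³/s.

Q ≈ 0.0219 m³/s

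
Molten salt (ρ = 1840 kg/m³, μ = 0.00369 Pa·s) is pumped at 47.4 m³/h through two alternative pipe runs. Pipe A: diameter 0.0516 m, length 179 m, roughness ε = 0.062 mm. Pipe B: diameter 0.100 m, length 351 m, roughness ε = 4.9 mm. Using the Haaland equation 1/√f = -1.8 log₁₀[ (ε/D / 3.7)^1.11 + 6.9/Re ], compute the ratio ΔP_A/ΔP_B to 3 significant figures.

ΔP_A/ΔP_B ≈ 4.28

Pipe A: V = Q/A = 0.01317/0.002091 = 6.296 m/s; Re = 1.62e+05; ε/D = 0.0012; Haaland → f = 0.02192; ΔP_A = f(L/D)(ρV²/2) = 2.773e+06 Pa.
Pipe B: V = Q/A = 0.01317/0.007854 = 1.676 m/s; Re = 8.359e+04; ε/D = 0.049; Haaland → f = 0.07132; ΔP_B = f(L/D)(ρV²/2) = 6.473e+05 Pa.
ΔP_A/ΔP_B = 2.773e+06/6.473e+05 = 4.28.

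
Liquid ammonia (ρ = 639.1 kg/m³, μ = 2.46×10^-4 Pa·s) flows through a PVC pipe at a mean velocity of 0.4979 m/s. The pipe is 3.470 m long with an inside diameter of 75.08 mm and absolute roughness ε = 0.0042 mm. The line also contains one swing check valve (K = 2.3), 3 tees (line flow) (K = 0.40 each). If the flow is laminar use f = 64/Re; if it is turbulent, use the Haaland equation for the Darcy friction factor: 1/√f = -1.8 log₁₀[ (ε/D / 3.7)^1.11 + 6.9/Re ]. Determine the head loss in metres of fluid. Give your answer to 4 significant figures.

h_f ≈ 0.05483 m

Reynolds number Re = ρVD/μ = 639.1 · 0.4979 · 0.07508 / 0.000246 = 9.712e+04.
Re > 4000 → turbulent. Relative roughness ε/D = 4.2e-06/0.07508 = 5.59e-05. Haaland: 1/√f = -1.8 log₁₀[(5.59e-05/3.7)^1.11 + 6.9/9.712e+04] = -1.8 log₁₀[4.46e-06 + 7.1e-05] = 7.42, so f = 0.01817.
Total minor-loss coefficient ΣK = 1·2.3 + 3·0.4 = 3.5.
ΔP = [f·L/D + ΣK]·(ρV²/2) = [0.01817·3.47/0.07508 + 3.5]·(639.1·0.4979²/2) = [0.8395 + 3.5]·79.22 = 343.8 Pa.
Head loss h_f = ΔP/(ρg) = 343.8/(639.1·9.81) = 0.05483 m.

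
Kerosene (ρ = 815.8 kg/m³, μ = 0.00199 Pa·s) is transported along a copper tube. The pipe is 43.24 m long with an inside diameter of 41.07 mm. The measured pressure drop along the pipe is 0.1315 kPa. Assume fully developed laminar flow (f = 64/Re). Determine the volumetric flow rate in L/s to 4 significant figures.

For laminar flow, f = 64/Re with Re = ρVD/μ, so Darcy-Weisbach reduces to ΔP = 32μLV/D². Solving for V: V = ΔP·D²/(32μL) = 131.5·(0.04107)²/(32·0.00199·43.24) = 0.08055 m/s.
Check: Re = ρVD/μ = 815.8·0.08055·0.04107/0.00199 = 1356 < 2300, so the laminar assumption holds.
Q = V·A = 0.08055·(π/4·0.04107²) = 0.0001067 m³/s = 0.1067 L/s.

Q ≈ 0.1067 L/s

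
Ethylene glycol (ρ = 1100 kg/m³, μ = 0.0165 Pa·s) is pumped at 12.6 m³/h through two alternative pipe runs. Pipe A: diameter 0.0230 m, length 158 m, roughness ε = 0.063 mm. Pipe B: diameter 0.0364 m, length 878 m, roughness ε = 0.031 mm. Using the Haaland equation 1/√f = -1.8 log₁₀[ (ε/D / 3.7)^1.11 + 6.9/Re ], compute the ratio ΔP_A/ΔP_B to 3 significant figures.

ΔP_A/ΔP_B ≈ 1.75

Pipe A: V = Q/A = 0.0035/0.0004155 = 8.424 m/s; Re = 1.292e+04; ε/D = 0.00274; Haaland → f = 0.03294; ΔP_A = f(L/D)(ρV²/2) = 8.833e+06 Pa.
Pipe B: V = Q/A = 0.0035/0.001041 = 3.363 m/s; Re = 8162; ε/D = 0.000852; Haaland → f = 0.03366; ΔP_B = f(L/D)(ρV²/2) = 5.051e+06 Pa.
ΔP_A/ΔP_B = 8.833e+06/5.051e+06 = 1.75.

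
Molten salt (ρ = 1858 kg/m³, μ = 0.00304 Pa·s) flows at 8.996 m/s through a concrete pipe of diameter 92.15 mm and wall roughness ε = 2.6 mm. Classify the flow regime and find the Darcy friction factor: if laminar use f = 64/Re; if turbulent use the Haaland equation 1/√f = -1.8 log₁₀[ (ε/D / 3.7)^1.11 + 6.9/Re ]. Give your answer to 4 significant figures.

Re = ρVD/μ = 1858·8.996·0.09215/0.00304 = 5.067e+05.
Re > 4000 → turbulent. ε/D = 0.0026/0.09215 = 0.0282; Haaland: 1/√f = -1.8 log₁₀[0.00446 + 1.36e-05] = 4.229, so f = 0.05592.

f ≈ 0.05592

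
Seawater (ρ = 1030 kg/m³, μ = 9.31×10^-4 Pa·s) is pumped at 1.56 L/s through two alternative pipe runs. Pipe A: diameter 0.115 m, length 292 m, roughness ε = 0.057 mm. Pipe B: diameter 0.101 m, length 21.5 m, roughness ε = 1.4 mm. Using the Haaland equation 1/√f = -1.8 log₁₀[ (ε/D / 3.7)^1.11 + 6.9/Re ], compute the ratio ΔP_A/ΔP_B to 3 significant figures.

ΔP_A/ΔP_B ≈ 4.28

Pipe A: V = Q/A = 0.00156/0.01039 = 0.1502 m/s; Re = 1.911e+04; ε/D = 0.000496; Haaland → f = 0.02692; ΔP_A = f(L/D)(ρV²/2) = 794.1 Pa.
Pipe B: V = Q/A = 0.00156/0.008012 = 0.1947 m/s; Re = 2.176e+04; ε/D = 0.0139; Haaland → f = 0.04462; ΔP_B = f(L/D)(ρV²/2) = 185.4 Pa.
ΔP_A/ΔP_B = 794.1/185.4 = 4.28.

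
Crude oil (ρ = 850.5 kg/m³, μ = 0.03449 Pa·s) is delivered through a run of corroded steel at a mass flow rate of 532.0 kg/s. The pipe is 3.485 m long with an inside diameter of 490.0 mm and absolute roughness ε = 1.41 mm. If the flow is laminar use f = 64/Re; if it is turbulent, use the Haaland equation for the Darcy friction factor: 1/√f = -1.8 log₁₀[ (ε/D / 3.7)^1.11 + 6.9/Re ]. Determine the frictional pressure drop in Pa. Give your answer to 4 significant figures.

ΔP ≈ 955.3 Pa

A = πD²/4 = π(0.49)²/4 = 0.1886 m²; mean velocity V = ṁ/(ρA) = 532/(850.5 · 0.1886) = 3.317 m/s.
Reynolds number Re = ρVD/μ = 850.5 · 3.317 · 0.49 / 0.0345 = 4.008e+04.
Re > 4000 → turbulent. Relative roughness ε/D = 0.00141/0.49 = 0.00288. Haaland: 1/√f = -1.8 log₁₀[(0.00288/3.7)^1.11 + 6.9/4.008e+04] = -1.8 log₁₀[0.000354 + 0.000172] = 5.902, so f = 0.02871.
Darcy-Weisbach: ΔP = f(L/D)(ρV²/2) = 0.02871·(3.485/0.49)·(850.5·3.317²/2) = 0.02871·7.112·4679 = 955.3 Pa.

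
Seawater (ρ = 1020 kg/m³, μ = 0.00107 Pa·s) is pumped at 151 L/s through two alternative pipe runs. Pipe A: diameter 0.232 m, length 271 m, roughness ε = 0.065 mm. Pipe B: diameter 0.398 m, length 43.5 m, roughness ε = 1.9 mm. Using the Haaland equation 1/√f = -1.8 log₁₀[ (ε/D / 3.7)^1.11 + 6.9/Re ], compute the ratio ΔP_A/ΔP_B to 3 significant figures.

ΔP_A/ΔP_B ≈ 47.7

Pipe A: V = Q/A = 0.151/0.04227 = 3.572 m/s; Re = 7.9e+05; ε/D = 0.00028; Haaland → f = 0.01558; ΔP_A = f(L/D)(ρV²/2) = 1.184e+05 Pa.
Pipe B: V = Q/A = 0.151/0.1244 = 1.214 m/s; Re = 4.605e+05; ε/D = 0.00477; Haaland → f = 0.0302; ΔP_B = f(L/D)(ρV²/2) = 2480 Pa.
ΔP_A/ΔP_B = 1.184e+05/2480 = 47.7.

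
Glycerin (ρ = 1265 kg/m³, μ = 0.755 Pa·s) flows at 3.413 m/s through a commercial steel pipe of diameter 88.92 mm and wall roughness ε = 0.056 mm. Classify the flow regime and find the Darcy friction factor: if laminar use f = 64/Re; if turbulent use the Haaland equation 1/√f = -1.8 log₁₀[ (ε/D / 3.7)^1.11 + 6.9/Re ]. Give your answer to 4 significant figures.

f ≈ 0.1259

Re = ρVD/μ = 1265·3.413·0.08892/0.755 = 508.5.
Re < 2300 → laminar, so f = 64/Re = 0.1259 (roughness is irrelevant in laminar flow).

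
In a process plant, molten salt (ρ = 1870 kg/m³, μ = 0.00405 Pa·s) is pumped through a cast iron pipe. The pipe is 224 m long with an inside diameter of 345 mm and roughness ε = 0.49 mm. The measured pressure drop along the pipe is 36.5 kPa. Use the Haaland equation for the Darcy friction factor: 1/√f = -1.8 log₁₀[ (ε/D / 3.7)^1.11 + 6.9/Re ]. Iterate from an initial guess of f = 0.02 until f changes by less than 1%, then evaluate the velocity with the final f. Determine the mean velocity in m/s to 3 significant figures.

V ≈ 1.64 m/s

Rearranging Darcy-Weisbach: V = √(2·ΔP·D/(f·L·ρ)). With ε/D = 0.00049/0.345 = 0.00142, iterate starting from f = 0.02:
  f = 0.02 → V = √(2·3.65e+04·0.345/(0.02·224·1870)) = 1.734 m/s; Re = ρVD/μ = 2.762e+05; f → 0.02219
  f = 0.02219 → V = 1.646 m/s; Re = 2.622e+05; f → 0.02223
Converged (Δf/f < 1%). With the final f = 0.02223: V = √(2·3.65e+04·0.345/(0.02223·224·1870)) = 1.645 m/s.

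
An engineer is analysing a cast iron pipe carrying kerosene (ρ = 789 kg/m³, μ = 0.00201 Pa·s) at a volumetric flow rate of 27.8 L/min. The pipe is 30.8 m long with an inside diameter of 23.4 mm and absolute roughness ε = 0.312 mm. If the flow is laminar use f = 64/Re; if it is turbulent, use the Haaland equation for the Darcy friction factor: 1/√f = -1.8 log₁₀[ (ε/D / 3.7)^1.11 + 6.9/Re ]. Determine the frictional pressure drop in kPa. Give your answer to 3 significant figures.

ΔP ≈ 28.0 kPa

Q = 27.8 L/min = 27.8/60000 = 0.0004633 m³/s.
Cross-sectional area A = πD²/4 = π(0.0234)²/4 = 0.0004301 m²; mean velocity V = Q/A = 0.0004633/0.0004301 = 1.077 m/s.
Reynolds number Re = ρVD/μ = 789 · 1.077 · 0.0234 / 0.00201 = 9896.
Re > 4000 → turbulent. Relative roughness ε/D = 0.000312/0.0234 = 0.0133. Haaland: 1/√f = -1.8 log₁₀[(0.0133/3.7)^1.11 + 6.9/9896] = -1.8 log₁₀[0.00194 + 0.000697] = 4.642, so f = 0.04641.
Darcy-Weisbach: ΔP = f(L/D)(ρV²/2) = 0.04641·(30.8/0.0234)·(789·1.077²/2) = 0.04641·1316·457.9 = 2.798e+04 Pa.
ΔP = 2.798e+04 Pa = 28.0 kPa.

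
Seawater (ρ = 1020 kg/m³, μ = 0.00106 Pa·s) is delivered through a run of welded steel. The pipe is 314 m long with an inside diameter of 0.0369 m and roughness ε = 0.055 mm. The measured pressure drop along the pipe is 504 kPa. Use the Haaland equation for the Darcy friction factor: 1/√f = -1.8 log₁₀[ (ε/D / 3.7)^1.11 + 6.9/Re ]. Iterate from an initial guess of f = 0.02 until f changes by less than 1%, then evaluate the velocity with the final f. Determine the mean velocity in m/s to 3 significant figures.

Rearranging Darcy-Weisbach: V = √(2·ΔP·D/(f·L·ρ)). With ε/D = 5.5e-05/0.0369 = 0.00149, iterate starting from f = 0.02:
  f = 0.02 → V = √(2·5.04e+05·0.0369/(0.02·314·1020)) = 2.41 m/s; Re = ρVD/μ = 8.556e+04; f → 0.02381
  f = 0.02381 → V = 2.208 m/s; Re = 7.841e+04; f → 0.02398
Converged (Δf/f < 1%). With the final f = 0.02398: V = √(2·5.04e+05·0.0369/(0.02398·314·1020)) = 2.201 m/s.

V ≈ 2.20 m/s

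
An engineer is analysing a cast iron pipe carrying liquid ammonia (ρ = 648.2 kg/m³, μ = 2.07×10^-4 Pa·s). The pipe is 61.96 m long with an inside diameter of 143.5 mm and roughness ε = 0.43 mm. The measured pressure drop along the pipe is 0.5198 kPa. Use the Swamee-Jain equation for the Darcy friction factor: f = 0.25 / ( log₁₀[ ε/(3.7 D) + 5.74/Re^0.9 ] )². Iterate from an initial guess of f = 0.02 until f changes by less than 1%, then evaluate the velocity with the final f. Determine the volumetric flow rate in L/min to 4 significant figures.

Q ≈ 358.9 L/min

Rearranging Darcy-Weisbach: V = √(2·ΔP·D/(f·L·ρ)). With ε/D = 0.00043/0.1435 = 0.003, iterate starting from f = 0.02:
  f = 0.02 → V = √(2·519.8·0.1435/(0.02·61.96·648.2)) = 0.431 m/s; Re = ρVD/μ = 1.937e+05; f → 0.02703
  f = 0.02703 → V = 0.3707 m/s; Re = 1.666e+05; f → 0.02716
Converged (Δf/f < 1%). With the final f = 0.02716: V = √(2·519.8·0.1435/(0.02716·61.96·648.2)) = 0.3698 m/s.
Q = V·A = 0.3698·(π/4·0.1435²) = 0.005981 m³/s = 358.9 L/min.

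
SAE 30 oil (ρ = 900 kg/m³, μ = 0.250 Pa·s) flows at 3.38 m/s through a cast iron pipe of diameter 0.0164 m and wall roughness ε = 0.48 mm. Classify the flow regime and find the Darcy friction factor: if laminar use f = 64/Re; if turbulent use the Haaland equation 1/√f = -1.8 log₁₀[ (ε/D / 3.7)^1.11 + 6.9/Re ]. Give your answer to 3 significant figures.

Re = ρVD/μ = 900·3.38·0.0164/0.25 = 199.6.
Re < 2300 → laminar, so f = 64/Re = 0.3207 (roughness is irrelevant in laminar flow).

f ≈ 0.321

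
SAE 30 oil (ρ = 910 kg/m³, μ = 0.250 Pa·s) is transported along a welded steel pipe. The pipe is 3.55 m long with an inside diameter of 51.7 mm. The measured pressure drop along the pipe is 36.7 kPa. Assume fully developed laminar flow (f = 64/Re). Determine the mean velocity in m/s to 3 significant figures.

V ≈ 3.45 m/s

For laminar flow, f = 64/Re with Re = ρVD/μ, so Darcy-Weisbach reduces to ΔP = 32μLV/D². Solving for V: V = ΔP·D²/(32μL) = 3.67e+04·(0.0517)²/(32·0.25·3.55) = 3.454 m/s.
Check: Re = ρVD/μ = 910·3.454·0.0517/0.25 = 650 < 2300, so the laminar assumption holds.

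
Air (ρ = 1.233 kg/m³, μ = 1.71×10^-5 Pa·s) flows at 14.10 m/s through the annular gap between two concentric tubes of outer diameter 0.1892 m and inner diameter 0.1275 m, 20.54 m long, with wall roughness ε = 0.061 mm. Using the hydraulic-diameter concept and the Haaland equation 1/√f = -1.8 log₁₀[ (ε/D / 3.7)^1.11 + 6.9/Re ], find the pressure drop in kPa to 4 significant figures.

Hydraulic diameter D_h = 4A/P = D_o - D_i = 0.1892 - 0.1275 = 0.0617 m.
Re = ρVD_h/μ = 1.233·14.1·0.0617/1.71e-05 = 6.273e+04.
ε/D_h = 6.1e-05/0.0617 = 0.000989; Haaland gives 1/√f = -1.8 log₁₀[0.000108+0.00011] = 6.59, so f = 0.02302.
ΔP = f(L/D_h)(ρV²/2) = 0.02302·20.54/0.0617·122.6 = 939.4 Pa.
ΔP = 0.9394 kPa.

ΔP ≈ 0.9394 kPa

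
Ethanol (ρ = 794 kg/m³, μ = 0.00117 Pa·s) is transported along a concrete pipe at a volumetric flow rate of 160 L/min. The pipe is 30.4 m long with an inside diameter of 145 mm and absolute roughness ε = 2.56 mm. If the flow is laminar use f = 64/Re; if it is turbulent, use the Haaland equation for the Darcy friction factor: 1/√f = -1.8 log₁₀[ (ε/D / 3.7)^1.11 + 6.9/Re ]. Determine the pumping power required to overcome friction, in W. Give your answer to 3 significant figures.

P ≈ 0.283 W

Q = 160 L/min = 160/60000 = 0.002667 m³/s.
Cross-sectional area A = πD²/4 = π(0.145)²/4 = 0.01651 m²; mean velocity V = Q/A = 0.002667/0.01651 = 0.1615 m/s.
Reynolds number Re = ρVD/μ = 794 · 0.1615 · 0.145 / 0.00117 = 1.589e+04.
Re > 4000 → turbulent. Relative roughness ε/D = 0.00256/0.145 = 0.0177. Haaland: 1/√f = -1.8 log₁₀[(0.0177/3.7)^1.11 + 6.9/1.589e+04] = -1.8 log₁₀[0.00265 + 0.000434] = 4.519, so f = 0.04896.
Darcy-Weisbach: ΔP = f(L/D)(ρV²/2) = 0.04896·(30.4/0.145)·(794·0.1615²/2) = 0.04896·209.7·10.35 = 106.3 Pa.
Pumping power P = QΔP = 0.002667·106.3 = 0.2834 W = 0.283 W.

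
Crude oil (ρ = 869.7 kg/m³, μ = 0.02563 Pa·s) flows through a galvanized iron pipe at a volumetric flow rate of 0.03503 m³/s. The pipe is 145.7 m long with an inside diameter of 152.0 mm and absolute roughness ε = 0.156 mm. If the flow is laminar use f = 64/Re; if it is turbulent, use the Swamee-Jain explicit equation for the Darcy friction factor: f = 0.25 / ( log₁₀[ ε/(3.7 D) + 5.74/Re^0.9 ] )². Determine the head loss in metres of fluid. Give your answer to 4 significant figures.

Cross-sectional area A = πD²/4 = π(0.152)²/4 = 0.01815 m²; mean velocity V = Q/A = 0.03503/0.01815 = 1.93 m/s.
Reynolds number Re = ρVD/μ = 869.7 · 1.93 · 0.152 / 0.0256 = 9957.
Re > 4000 → turbulent. Relative roughness ε/D = 0.000156/0.152 = 0.00103. Swamee-Jain: f = 0.25/(log₁₀[0.00103/3.7 + 5.74/9957^0.9])² = 0.25/(log₁₀[0.000277 + 0.00145])² = 0.25/(-2.763)² = 0.03274.
Darcy-Weisbach: ΔP = f(L/D)(ρV²/2) = 0.03274·(145.7/0.152)·(869.7·1.93²/2) = 0.03274·958.6·1621 = 5.086e+04 Pa.
Head loss h_f = ΔP/(ρg) = 5.086e+04/(869.7·9.81) = 5.961 m.

h_f ≈ 5.961 m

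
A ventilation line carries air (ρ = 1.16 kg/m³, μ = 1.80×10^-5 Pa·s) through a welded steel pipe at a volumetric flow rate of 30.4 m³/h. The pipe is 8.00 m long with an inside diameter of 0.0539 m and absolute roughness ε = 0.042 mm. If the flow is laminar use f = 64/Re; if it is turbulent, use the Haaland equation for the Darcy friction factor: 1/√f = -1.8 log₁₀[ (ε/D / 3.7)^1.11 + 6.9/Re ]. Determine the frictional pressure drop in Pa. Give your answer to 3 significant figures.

ΔP ≈ 35.4 Pa

Q = 30.4 m³/h = 30.4/3600 = 0.008444 m³/s.
Cross-sectional area A = πD²/4 = π(0.0539)²/4 = 0.002282 m²; mean velocity V = Q/A = 0.008444/0.002282 = 3.701 m/s.
Reynolds number Re = ρVD/μ = 1.16 · 3.701 · 0.0539 / 1.8e-05 = 1.286e+04.
Re > 4000 → turbulent. Relative roughness ε/D = 4.2e-05/0.0539 = 0.000779. Haaland: 1/√f = -1.8 log₁₀[(0.000779/3.7)^1.11 + 6.9/1.286e+04] = -1.8 log₁₀[8.3e-05 + 0.000537] = 5.774, so f = 0.02999.
Darcy-Weisbach: ΔP = f(L/D)(ρV²/2) = 0.02999·(8/0.0539)·(1.16·3.701²/2) = 0.02999·148.4·7.944 = 35.37 Pa.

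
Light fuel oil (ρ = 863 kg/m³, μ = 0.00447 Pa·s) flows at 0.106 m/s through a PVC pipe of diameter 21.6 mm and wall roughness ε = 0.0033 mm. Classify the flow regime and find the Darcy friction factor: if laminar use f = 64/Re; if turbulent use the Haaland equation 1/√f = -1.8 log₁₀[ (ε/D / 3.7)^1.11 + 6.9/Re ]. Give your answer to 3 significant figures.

Re = ρVD/μ = 863·0.106·0.0216/0.00447 = 442.
Re < 2300 → laminar, so f = 64/Re = 0.1448 (roughness is irrelevant in laminar flow).

f ≈ 0.145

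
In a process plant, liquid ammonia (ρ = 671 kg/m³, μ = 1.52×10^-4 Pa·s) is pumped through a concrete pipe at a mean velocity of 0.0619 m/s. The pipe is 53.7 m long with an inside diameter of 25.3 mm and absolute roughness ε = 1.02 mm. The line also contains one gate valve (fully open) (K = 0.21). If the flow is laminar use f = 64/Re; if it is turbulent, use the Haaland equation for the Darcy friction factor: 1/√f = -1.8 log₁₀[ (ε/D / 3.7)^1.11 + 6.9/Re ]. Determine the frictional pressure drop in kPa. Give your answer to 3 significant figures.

ΔP ≈ 0.188 kPa

Reynolds number Re = ρVD/μ = 671 · 0.0619 · 0.0253 / 0.000152 = 6913.
Re > 4000 → turbulent. Relative roughness ε/D = 0.00102/0.0253 = 0.0403. Haaland: 1/√f = -1.8 log₁₀[(0.0403/3.7)^1.11 + 6.9/6913] = -1.8 log₁₀[0.00663 + 0.000998] = 3.812, so f = 0.06882.
Total minor-loss coefficient ΣK = 1·0.21 = 0.21.
ΔP = [f·L/D + ΣK]·(ρV²/2) = [0.06882·53.7/0.0253 + 0.21]·(671·0.0619²/2) = [146.1 + 0.21]·1.286 = 188.1 Pa.
ΔP = 188.1 Pa = 0.188 kPa.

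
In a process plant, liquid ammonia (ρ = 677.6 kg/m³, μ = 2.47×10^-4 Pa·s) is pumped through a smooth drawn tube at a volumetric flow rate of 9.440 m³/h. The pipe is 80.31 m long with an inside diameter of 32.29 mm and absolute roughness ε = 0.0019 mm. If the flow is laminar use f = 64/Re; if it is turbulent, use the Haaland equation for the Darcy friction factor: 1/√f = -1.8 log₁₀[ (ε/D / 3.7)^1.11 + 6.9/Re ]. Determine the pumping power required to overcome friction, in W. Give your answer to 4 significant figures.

P ≈ 339.7 W

Q = 9.440 m³/h = 9.440/3600 = 0.002622 m³/s.
Cross-sectional area A = πD²/4 = π(0.03229)²/4 = 0.0008189 m²; mean velocity V = Q/A = 0.002622/0.0008189 = 3.202 m/s.
Reynolds number Re = ρVD/μ = 677.6 · 3.202 · 0.03229 / 0.000247 = 2.837e+05.
Re > 4000 → turbulent. Relative roughness ε/D = 1.9e-06/0.03229 = 5.88e-05. Haaland: 1/√f = -1.8 log₁₀[(5.88e-05/3.7)^1.11 + 6.9/2.837e+05] = -1.8 log₁₀[4.72e-06 + 2.43e-05] = 8.167, so f = 0.01499.
Darcy-Weisbach: ΔP = f(L/D)(ρV²/2) = 0.01499·(80.31/0.03229)·(677.6·3.202²/2) = 0.01499·2487·3474 = 1.296e+05 Pa.
Pumping power P = QΔP = 0.002622·1.296e+05 = 339.72 W = 339.7 W.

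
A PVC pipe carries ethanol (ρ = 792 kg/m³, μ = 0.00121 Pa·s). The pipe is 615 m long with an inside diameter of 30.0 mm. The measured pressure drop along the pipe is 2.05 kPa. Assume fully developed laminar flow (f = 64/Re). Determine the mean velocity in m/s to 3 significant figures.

V ≈ 0.0775 m/s

For laminar flow, f = 64/Re with Re = ρVD/μ, so Darcy-Weisbach reduces to ΔP = 32μLV/D². Solving for V: V = ΔP·D²/(32μL) = 2050·(0.03)²/(32·0.00121·615) = 0.07748 m/s.
Check: Re = ρVD/μ = 792·0.07748·0.03/0.00121 = 1521 < 2300, so the laminar assumption holds.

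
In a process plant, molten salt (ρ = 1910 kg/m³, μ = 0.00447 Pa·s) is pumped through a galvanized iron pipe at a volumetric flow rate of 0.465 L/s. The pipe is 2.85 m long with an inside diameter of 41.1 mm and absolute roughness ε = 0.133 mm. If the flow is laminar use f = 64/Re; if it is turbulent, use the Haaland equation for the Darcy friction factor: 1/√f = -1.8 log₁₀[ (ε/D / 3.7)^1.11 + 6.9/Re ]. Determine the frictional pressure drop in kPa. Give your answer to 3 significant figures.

Q = 0.465 L/s = 0.465/1000 = 0.000465 m³/s.
Cross-sectional area A = πD²/4 = π(0.0411)²/4 = 0.001327 m²; mean velocity V = Q/A = 0.000465/0.001327 = 0.3505 m/s.
Reynolds number Re = ρVD/μ = 1910 · 0.3505 · 0.0411 / 0.00447 = 6155.
Re > 4000 → turbulent. Relative roughness ε/D = 0.000133/0.0411 = 0.00324. Haaland: 1/√f = -1.8 log₁₀[(0.00324/3.7)^1.11 + 6.9/6155] = -1.8 log₁₀[0.000403 + 0.00112] = 5.071, so f = 0.03889.
Darcy-Weisbach: ΔP = f(L/D)(ρV²/2) = 0.03889·(2.85/0.0411)·(1910·0.3505²/2) = 0.03889·69.34·117.3 = 316.4 Pa.
ΔP = 316.4 Pa = 0.316 kPa.

ΔP ≈ 0.316 kPa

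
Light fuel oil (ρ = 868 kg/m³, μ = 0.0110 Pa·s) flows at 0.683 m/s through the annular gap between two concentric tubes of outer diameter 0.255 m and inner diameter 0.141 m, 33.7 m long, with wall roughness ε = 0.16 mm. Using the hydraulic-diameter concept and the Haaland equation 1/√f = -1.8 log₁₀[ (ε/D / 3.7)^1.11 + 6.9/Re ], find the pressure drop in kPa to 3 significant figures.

ΔP ≈ 2.21 kPa

Hydraulic diameter D_h = 4A/P = D_o - D_i = 0.255 - 0.141 = 0.114 m.
Re = ρVD_h/μ = 868·0.683·0.114/0.011 = 6144.
ε/D_h = 0.00016/0.114 = 0.0014; Haaland gives 1/√f = -1.8 log₁₀[0.000159+0.00112] = 5.205, so f = 0.0369.
ΔP = f(L/D_h)(ρV²/2) = 0.0369·33.7/0.114·202.5 = 2209 Pa.
ΔP = 2.21 kPa.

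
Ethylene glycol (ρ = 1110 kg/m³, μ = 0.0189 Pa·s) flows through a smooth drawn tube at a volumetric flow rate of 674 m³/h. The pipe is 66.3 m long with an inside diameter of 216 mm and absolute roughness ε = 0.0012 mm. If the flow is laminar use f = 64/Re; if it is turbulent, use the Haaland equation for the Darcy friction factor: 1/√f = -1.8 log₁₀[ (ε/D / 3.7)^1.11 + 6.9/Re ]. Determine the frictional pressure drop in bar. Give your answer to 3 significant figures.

ΔP ≈ 0.870 bar

Q = 674 m³/h = 674/3600 = 0.1872 m³/s.
Cross-sectional area A = πD²/4 = π(0.216)²/4 = 0.03664 m²; mean velocity V = Q/A = 0.1872/0.03664 = 5.109 m/s.
Reynolds number Re = ρVD/μ = 1110 · 5.109 · 0.216 / 0.0189 = 6.481e+04.
Re > 4000 → turbulent. Relative roughness ε/D = 1.2e-06/0.216 = 5.56e-06. Haaland: 1/√f = -1.8 log₁₀[(5.56e-06/3.7)^1.11 + 6.9/6.481e+04] = -1.8 log₁₀[3.44e-07 + 0.000106] = 7.149, so f = 0.01957.
Darcy-Weisbach: ΔP = f(L/D)(ρV²/2) = 0.01957·(66.3/0.216)·(1110·5.109²/2) = 0.01957·306.9·1.449e+04 = 8.702e+04 Pa.
ΔP = 8.702e+04 Pa = 0.870 bar.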